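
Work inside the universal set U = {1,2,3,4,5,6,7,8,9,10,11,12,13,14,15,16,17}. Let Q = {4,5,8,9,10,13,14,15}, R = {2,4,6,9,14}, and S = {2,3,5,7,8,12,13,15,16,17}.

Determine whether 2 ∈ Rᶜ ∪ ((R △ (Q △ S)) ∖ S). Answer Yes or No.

2 ∈ R, so 2 ∉ Rᶜ
2 ∉ Q and 2 ∈ S, so 2 ∈ Q △ S
2 ∈ R and 2 ∈ (Q △ S), so 2 ∉ R △ (Q △ S)
2 ∉ (R △ (Q △ S)) and 2 ∈ S, so 2 ∉ (R △ (Q △ S)) ∖ S
2 ∉ Rᶜ and 2 ∉ ((R △ (Q △ S)) ∖ S), so 2 ∉ Rᶜ ∪ ((R △ (Q △ S)) ∖ S)

No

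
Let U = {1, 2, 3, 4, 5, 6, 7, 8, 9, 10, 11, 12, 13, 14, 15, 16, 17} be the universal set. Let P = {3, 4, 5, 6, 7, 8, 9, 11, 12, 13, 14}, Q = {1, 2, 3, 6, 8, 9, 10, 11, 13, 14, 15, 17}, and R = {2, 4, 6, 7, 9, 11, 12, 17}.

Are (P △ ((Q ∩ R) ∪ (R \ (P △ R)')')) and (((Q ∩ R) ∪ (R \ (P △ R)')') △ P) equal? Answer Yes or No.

Yes

Q ∩ R = {2, 6, 9, 11, 17}
P △ R = {2, 3, 5, 8, 13, 14, 17}
(P △ R)' = {1, 4, 6, 7, 9, 10, 11, 12, 15, 16}
R \ (P △ R)' = {2, 17}
(R \ (P △ R)')' = {1, 3, 4, 5, 6, 7, 8, 9, 10, 11, 12, 13, 14, 15, 16}
(Q ∩ R) ∪ (R \ (P △ R)')' = {1, 2, 3, 4, 5, 6, 7, 8, 9, 10, 11, 12, 13, 14, 15, 16, 17}
P △ ((Q ∩ R) ∪ (R \ (P △ R)')') = {1, 2, 10, 15, 16, 17}
((Q ∩ R) ∪ (R \ (P △ R)')') △ P = {1, 2, 10, 15, 16, 17}
Both equal {1, 2, 10, 15, 16, 17}, so P △ ((Q ∩ R) ∪ (R \ (P △ R)')') = ((Q ∩ R) ∪ (R \ (P △ R)')') △ P.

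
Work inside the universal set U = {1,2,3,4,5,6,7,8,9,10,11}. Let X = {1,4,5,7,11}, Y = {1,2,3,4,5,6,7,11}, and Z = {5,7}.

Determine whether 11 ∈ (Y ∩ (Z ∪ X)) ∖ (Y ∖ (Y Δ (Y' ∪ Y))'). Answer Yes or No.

11 ∉ Z and 11 ∈ X, so 11 ∈ Z ∪ X
11 ∈ Y and 11 ∈ (Z ∪ X), so 11 ∈ Y ∩ (Z ∪ X)
11 ∈ Y, so 11 ∉ Y'
11 ∉ Y' and 11 ∈ Y, so 11 ∈ Y' ∪ Y
11 ∈ Y and 11 ∈ (Y' ∪ Y), so 11 ∉ Y Δ (Y' ∪ Y)
11 ∈ (Y Δ (Y' ∪ Y))' since 11 ∉ (Y Δ (Y' ∪ Y))
11 ∈ Y and 11 ∈ (Y Δ (Y' ∪ Y))', so 11 ∉ Y ∖ (Y Δ (Y' ∪ Y))'
11 ∈ (Y ∩ (Z ∪ X)) and 11 ∉ (Y ∖ (Y Δ (Y' ∪ Y))'), so 11 ∈ (Y ∩ (Z ∪ X)) ∖ (Y ∖ (Y Δ (Y' ∪ Y))')

Yes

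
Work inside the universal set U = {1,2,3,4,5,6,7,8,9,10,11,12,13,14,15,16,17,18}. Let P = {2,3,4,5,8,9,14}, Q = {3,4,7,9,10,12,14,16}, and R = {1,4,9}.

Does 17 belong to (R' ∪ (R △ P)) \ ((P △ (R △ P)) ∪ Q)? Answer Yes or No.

17 ∉ R, so 17 ∈ R'
17 ∉ R and 17 ∉ P, so 17 ∉ R △ P
17 ∈ R' and 17 ∉ (R △ P), so 17 ∈ R' ∪ (R △ P)
17 ∉ R and 17 ∉ P, so 17 ∉ R △ P
17 ∉ P and 17 ∉ (R △ P), so 17 ∉ P △ (R △ P)
17 ∉ (P △ (R △ P)) and 17 ∉ Q, so 17 ∉ (P △ (R △ P)) ∪ Q
17 ∈ (R' ∪ (R △ P)) and 17 ∉ ((P △ (R △ P)) ∪ Q), so 17 ∈ (R' ∪ (R △ P)) \ ((P △ (R △ P)) ∪ Q)

Yes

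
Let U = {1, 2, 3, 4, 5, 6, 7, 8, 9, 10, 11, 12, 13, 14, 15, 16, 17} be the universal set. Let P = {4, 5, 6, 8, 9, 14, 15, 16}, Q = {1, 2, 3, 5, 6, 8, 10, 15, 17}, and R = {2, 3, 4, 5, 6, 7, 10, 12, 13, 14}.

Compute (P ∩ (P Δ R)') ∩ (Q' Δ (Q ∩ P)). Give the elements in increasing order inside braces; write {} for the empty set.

P Δ R = {2, 3, 7, 8, 9, 10, 12, 13, 15, 16}
(P Δ R)' = {1, 4, 5, 6, 11, 14, 17}
P ∩ (P Δ R)' = {4, 5, 6, 14}
Q' = {4, 7, 9, 11, 12, 13, 14, 16}
Q ∩ P = {5, 6, 8, 15}
Q' Δ (Q ∩ P) = {4, 5, 6, 7, 8, 9, 11, 12, 13, 14, 15, 16}
(P ∩ (P Δ R)') ∩ (Q' Δ (Q ∩ P)) = {4, 5, 6, 14}

{4, 5, 6, 14}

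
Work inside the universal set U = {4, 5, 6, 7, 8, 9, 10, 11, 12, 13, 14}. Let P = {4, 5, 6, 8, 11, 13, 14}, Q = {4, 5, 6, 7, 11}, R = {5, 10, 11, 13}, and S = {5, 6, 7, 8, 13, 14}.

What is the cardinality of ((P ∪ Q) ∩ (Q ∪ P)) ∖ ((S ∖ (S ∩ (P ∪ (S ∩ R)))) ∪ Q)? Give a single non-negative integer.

P ∪ Q = {4, 5, 6, 7, 8, 11, 13, 14}
Q ∪ P = {4, 5, 6, 7, 8, 11, 13, 14}
(P ∪ Q) ∩ (Q ∪ P) = {4, 5, 6, 7, 8, 11, 13, 14}
S ∩ R = {5, 13}
P ∪ (S ∩ R) = {4, 5, 6, 8, 11, 13, 14}
S ∩ (P ∪ (S ∩ R)) = {5, 6, 8, 13, 14}
S ∖ (S ∩ (P ∪ (S ∩ R))) = {7}
(S ∖ (S ∩ (P ∪ (S ∩ R)))) ∪ Q = {4, 5, 6, 7, 11}
((P ∪ Q) ∩ (Q ∪ P)) ∖ ((S ∖ (S ∩ (P ∪ (S ∩ R)))) ∪ Q) = {8, 13, 14}
|((P ∪ Q) ∩ (Q ∪ P)) ∖ ((S ∖ (S ∩ (P ∪ (S ∩ R)))) ∪ Q)| = 3

3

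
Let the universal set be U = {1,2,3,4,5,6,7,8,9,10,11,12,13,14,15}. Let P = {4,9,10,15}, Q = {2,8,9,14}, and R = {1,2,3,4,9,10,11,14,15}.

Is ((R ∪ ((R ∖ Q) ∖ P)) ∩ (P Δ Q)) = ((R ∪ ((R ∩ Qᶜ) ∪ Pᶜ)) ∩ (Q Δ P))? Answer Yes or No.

R ∖ Q = {1,3,4,10,11,15}
(R ∖ Q) ∖ P = {1,3,11}
R ∪ ((R ∖ Q) ∖ P) = {1,2,3,4,9,10,11,14,15}
P Δ Q = {2,4,8,10,14,15}
(R ∪ ((R ∖ Q) ∖ P)) ∩ (P Δ Q) = {2,4,10,14,15}
Qᶜ = {1,3,4,5,6,7,10,11,12,13,15}
R ∩ Qᶜ = {1,3,4,10,11,15}
Pᶜ = {1,2,3,5,6,7,8,11,12,13,14}
(R ∩ Qᶜ) ∪ Pᶜ = {1,2,3,4,5,6,7,8,10,11,12,13,14,15}
R ∪ ((R ∩ Qᶜ) ∪ Pᶜ) = {1,2,3,4,5,6,7,8,9,10,11,12,13,14,15}
Q Δ P = {2,4,8,10,14,15}
(R ∪ ((R ∩ Qᶜ) ∪ Pᶜ)) ∩ (Q Δ P) = {2,4,8,10,14,15}
8 ∈ (R ∪ ((R ∩ Qᶜ) ∪ Pᶜ)) ∩ (Q Δ P) but 8 ∉ (R ∪ ((R ∖ Q) ∖ P)) ∩ (P Δ Q), so they differ.

No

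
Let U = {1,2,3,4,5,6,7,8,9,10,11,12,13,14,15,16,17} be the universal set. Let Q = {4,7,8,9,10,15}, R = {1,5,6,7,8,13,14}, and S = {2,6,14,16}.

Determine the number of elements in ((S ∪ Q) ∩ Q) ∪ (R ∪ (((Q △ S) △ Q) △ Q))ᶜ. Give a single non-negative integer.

10

S ∪ Q = {2,4,6,7,8,9,10,14,15,16}
(S ∪ Q) ∩ Q = {4,7,8,9,10,15}
Q △ S = {2,4,6,7,8,9,10,14,15,16}
(Q △ S) △ Q = {2,6,14,16}
((Q △ S) △ Q) △ Q = {2,4,6,7,8,9,10,14,15,16}
R ∪ (((Q △ S) △ Q) △ Q) = {1,2,4,5,6,7,8,9,10,13,14,15,16}
(R ∪ (((Q △ S) △ Q) △ Q))ᶜ = {3,11,12,17}
((S ∪ Q) ∩ Q) ∪ (R ∪ (((Q △ S) △ Q) △ Q))ᶜ = {3,4,7,8,9,10,11,12,15,17}
|((S ∪ Q) ∩ Q) ∪ (R ∪ (((Q △ S) △ Q) △ Q))ᶜ| = 10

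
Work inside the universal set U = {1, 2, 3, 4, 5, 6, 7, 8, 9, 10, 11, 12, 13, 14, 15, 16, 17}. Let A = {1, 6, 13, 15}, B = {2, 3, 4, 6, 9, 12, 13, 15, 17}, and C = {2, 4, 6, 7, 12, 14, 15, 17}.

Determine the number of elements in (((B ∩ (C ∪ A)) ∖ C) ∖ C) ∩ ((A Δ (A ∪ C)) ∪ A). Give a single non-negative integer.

C ∪ A = {1, 2, 4, 6, 7, 12, 13, 14, 15, 17}
B ∩ (C ∪ A) = {2, 4, 6, 12, 13, 15, 17}
(B ∩ (C ∪ A)) ∖ C = {13}
((B ∩ (C ∪ A)) ∖ C) ∖ C = {13}
A ∪ C = {1, 2, 4, 6, 7, 12, 13, 14, 15, 17}
A Δ (A ∪ C) = {2, 4, 7, 12, 14, 17}
(A Δ (A ∪ C)) ∪ A = {1, 2, 4, 6, 7, 12, 13, 14, 15, 17}
(((B ∩ (C ∪ A)) ∖ C) ∖ C) ∩ ((A Δ (A ∪ C)) ∪ A) = {13}
|(((B ∩ (C ∪ A)) ∖ C) ∖ C) ∩ ((A Δ (A ∪ C)) ∪ A)| = 1

1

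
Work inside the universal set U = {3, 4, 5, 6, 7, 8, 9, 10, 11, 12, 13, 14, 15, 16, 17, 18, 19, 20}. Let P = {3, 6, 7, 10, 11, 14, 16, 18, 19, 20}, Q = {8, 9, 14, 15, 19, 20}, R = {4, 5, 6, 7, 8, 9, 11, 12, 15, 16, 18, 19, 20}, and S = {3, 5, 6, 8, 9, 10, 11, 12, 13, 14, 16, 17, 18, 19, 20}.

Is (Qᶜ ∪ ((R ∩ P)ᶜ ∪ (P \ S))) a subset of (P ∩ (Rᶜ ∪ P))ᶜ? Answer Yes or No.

No

Qᶜ = {3, 4, 5, 6, 7, 10, 11, 12, 13, 16, 17, 18}
R ∩ P = {6, 7, 11, 16, 18, 19, 20}
(R ∩ P)ᶜ = {3, 4, 5, 8, 9, 10, 12, 13, 14, 15, 17}
P \ S = {7}
(R ∩ P)ᶜ ∪ (P \ S) = {3, 4, 5, 7, 8, 9, 10, 12, 13, 14, 15, 17}
Qᶜ ∪ ((R ∩ P)ᶜ ∪ (P \ S)) = {3, 4, 5, 6, 7, 8, 9, 10, 11, 12, 13, 14, 15, 16, 17, 18}
Rᶜ = {3, 10, 13, 14, 17}
Rᶜ ∪ P = {3, 6, 7, 10, 11, 13, 14, 16, 17, 18, 19, 20}
P ∩ (Rᶜ ∪ P) = {3, 6, 7, 10, 11, 14, 16, 18, 19, 20}
(P ∩ (Rᶜ ∪ P))ᶜ = {4, 5, 8, 9, 12, 13, 15, 17}
3 ∈ Qᶜ ∪ ((R ∩ P)ᶜ ∪ (P \ S)) but 3 ∉ (P ∩ (Rᶜ ∪ P))ᶜ, so the inclusion fails.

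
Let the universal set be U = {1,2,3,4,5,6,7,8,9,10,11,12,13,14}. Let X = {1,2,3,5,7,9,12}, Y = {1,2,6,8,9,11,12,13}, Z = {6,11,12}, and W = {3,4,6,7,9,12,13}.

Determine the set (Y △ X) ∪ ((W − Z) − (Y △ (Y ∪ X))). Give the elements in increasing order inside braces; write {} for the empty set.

Y △ X = {3,5,6,7,8,11,13}
W − Z = {3,4,7,9,13}
Y ∪ X = {1,2,3,5,6,7,8,9,11,12,13}
Y △ (Y ∪ X) = {3,5,7}
(W − Z) − (Y △ (Y ∪ X)) = {4,9,13}
(Y △ X) ∪ ((W − Z) − (Y △ (Y ∪ X))) = {3,4,5,6,7,8,9,11,13}

{3,4,5,6,7,8,9,11,13}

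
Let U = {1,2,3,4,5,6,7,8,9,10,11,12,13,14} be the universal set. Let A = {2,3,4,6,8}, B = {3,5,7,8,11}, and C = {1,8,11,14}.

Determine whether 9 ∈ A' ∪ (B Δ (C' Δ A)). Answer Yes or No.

9 ∉ A, so 9 ∈ A'
9 ∉ C, so 9 ∈ C'
9 ∈ C' and 9 ∉ A, so 9 ∈ C' Δ A
9 ∉ B and 9 ∈ (C' Δ A), so 9 ∈ B Δ (C' Δ A)
9 ∈ A' and 9 ∈ (B Δ (C' Δ A)), so 9 ∈ A' ∪ (B Δ (C' Δ A))

Yes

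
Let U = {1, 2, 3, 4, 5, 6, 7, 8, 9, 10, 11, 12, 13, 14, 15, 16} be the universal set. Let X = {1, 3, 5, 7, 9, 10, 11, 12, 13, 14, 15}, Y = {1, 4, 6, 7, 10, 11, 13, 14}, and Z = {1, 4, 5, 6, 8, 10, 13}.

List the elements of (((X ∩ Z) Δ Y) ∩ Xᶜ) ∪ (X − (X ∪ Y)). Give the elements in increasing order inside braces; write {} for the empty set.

X ∩ Z = {1, 5, 10, 13}
(X ∩ Z) Δ Y = {4, 5, 6, 7, 11, 14}
Xᶜ = {2, 4, 6, 8, 16}
((X ∩ Z) Δ Y) ∩ Xᶜ = {4, 6}
X ∪ Y = {1, 3, 4, 5, 6, 7, 9, 10, 11, 12, 13, 14, 15}
X − (X ∪ Y) = {}
(((X ∩ Z) Δ Y) ∩ Xᶜ) ∪ (X − (X ∪ Y)) = {4, 6}

{4, 6}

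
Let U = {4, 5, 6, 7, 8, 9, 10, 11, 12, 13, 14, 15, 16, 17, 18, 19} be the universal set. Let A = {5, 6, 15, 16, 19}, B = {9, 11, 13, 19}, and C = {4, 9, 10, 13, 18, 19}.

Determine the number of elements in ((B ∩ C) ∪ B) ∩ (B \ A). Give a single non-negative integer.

B ∩ C = {9, 13, 19}
(B ∩ C) ∪ B = {9, 11, 13, 19}
B \ A = {9, 11, 13}
((B ∩ C) ∪ B) ∩ (B \ A) = {9, 11, 13}
|((B ∩ C) ∪ B) ∩ (B \ A)| = 3

3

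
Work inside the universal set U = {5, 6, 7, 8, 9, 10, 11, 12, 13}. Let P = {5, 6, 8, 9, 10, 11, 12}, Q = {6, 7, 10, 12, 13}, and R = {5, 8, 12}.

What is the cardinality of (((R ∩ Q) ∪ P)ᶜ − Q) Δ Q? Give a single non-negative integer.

5

R ∩ Q = {12}
(R ∩ Q) ∪ P = {5, 6, 8, 9, 10, 11, 12}
((R ∩ Q) ∪ P)ᶜ = {7, 13}
((R ∩ Q) ∪ P)ᶜ − Q = {}
(((R ∩ Q) ∪ P)ᶜ − Q) Δ Q = {6, 7, 10, 12, 13}
|(((R ∩ Q) ∪ P)ᶜ − Q) Δ Q| = 5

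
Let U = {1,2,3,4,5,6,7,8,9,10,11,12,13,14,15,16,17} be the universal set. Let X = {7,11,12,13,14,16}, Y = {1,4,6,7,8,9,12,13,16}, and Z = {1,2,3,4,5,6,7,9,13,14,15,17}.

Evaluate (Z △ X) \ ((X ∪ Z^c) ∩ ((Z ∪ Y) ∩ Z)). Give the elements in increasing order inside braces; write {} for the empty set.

Z △ X = {1,2,3,4,5,6,9,11,12,15,16,17}
Z^c = {8,10,11,12,16}
X ∪ Z^c = {7,8,10,11,12,13,14,16}
Z ∪ Y = {1,2,3,4,5,6,7,8,9,12,13,14,15,16,17}
(Z ∪ Y) ∩ Z = {1,2,3,4,5,6,7,9,13,14,15,17}
(X ∪ Z^c) ∩ ((Z ∪ Y) ∩ Z) = {7,13,14}
(Z △ X) \ ((X ∪ Z^c) ∩ ((Z ∪ Y) ∩ Z)) = {1,2,3,4,5,6,9,11,12,15,16,17}

{1,2,3,4,5,6,9,11,12,15,16,17}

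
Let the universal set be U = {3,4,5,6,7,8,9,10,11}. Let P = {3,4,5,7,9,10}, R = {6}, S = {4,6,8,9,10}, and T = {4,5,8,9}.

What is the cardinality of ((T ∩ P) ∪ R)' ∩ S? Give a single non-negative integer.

2

T ∩ P = {4,5,9}
(T ∩ P) ∪ R = {4,5,6,9}
((T ∩ P) ∪ R)' = {3,7,8,10,11}
((T ∩ P) ∪ R)' ∩ S = {8,10}
|((T ∩ P) ∪ R)' ∩ S| = 2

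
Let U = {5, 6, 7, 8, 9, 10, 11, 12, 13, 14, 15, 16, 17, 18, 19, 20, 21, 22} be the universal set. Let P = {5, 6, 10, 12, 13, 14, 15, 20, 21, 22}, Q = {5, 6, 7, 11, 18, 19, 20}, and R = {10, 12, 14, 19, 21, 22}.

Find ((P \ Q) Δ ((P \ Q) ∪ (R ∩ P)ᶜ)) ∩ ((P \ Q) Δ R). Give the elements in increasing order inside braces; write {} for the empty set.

P \ Q = {10, 12, 13, 14, 15, 21, 22}
R ∩ P = {10, 12, 14, 21, 22}
(R ∩ P)ᶜ = {5, 6, 7, 8, 9, 11, 13, 15, 16, 17, 18, 19, 20}
(P \ Q) ∪ (R ∩ P)ᶜ = {5, 6, 7, 8, 9, 10, 11, 12, 13, 14, 15, 16, 17, 18, 19, 20, 21, 22}
(P \ Q) Δ ((P \ Q) ∪ (R ∩ P)ᶜ) = {5, 6, 7, 8, 9, 11, 16, 17, 18, 19, 20}
(P \ Q) Δ R = {13, 15, 19}
((P \ Q) Δ ((P \ Q) ∪ (R ∩ P)ᶜ)) ∩ ((P \ Q) Δ R) = {19}

{19}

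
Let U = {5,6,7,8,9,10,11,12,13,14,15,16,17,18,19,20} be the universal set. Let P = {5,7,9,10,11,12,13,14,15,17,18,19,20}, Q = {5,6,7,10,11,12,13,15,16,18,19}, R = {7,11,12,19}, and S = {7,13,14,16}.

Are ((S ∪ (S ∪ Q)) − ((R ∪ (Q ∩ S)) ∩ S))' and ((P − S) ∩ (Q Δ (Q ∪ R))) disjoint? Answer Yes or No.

Yes

S ∪ Q = {5,6,7,10,11,12,13,14,15,16,18,19}
S ∪ (S ∪ Q) = {5,6,7,10,11,12,13,14,15,16,18,19}
Q ∩ S = {7,13,16}
R ∪ (Q ∩ S) = {7,11,12,13,16,19}
(R ∪ (Q ∩ S)) ∩ S = {7,13,16}
(S ∪ (S ∪ Q)) − ((R ∪ (Q ∩ S)) ∩ S) = {5,6,10,11,12,14,15,18,19}
((S ∪ (S ∪ Q)) − ((R ∪ (Q ∩ S)) ∩ S))' = {7,8,9,13,16,17,20}
P − S = {5,9,10,11,12,15,17,18,19,20}
Q ∪ R = {5,6,7,10,11,12,13,15,16,18,19}
Q Δ (Q ∪ R) = {}
(P − S) ∩ (Q Δ (Q ∪ R)) = {}
{7,8,9,13,16,17,20} and {} share no elements.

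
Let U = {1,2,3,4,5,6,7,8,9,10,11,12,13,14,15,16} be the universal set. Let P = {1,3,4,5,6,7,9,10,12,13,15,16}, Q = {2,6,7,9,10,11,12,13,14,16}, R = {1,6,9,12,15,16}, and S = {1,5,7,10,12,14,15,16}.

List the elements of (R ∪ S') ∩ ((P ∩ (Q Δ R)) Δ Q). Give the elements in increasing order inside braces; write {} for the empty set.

{1,2,6,9,11,12,15,16}

S' = {2,3,4,6,8,9,11,13}
R ∪ S' = {1,2,3,4,6,8,9,11,12,13,15,16}
Q Δ R = {1,2,7,10,11,13,14,15}
P ∩ (Q Δ R) = {1,7,10,13,15}
(P ∩ (Q Δ R)) Δ Q = {1,2,6,9,11,12,14,15,16}
(R ∪ S') ∩ ((P ∩ (Q Δ R)) Δ Q) = {1,2,6,9,11,12,15,16}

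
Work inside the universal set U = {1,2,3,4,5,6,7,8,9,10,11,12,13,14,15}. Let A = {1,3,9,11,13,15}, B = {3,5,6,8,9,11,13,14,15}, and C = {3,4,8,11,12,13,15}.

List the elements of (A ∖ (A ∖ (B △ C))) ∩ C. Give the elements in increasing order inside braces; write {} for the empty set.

B △ C = {4,5,6,9,12,14}
A ∖ (B △ C) = {1,3,11,13,15}
A ∖ (A ∖ (B △ C)) = {9}
(A ∖ (A ∖ (B △ C))) ∩ C = {}

{}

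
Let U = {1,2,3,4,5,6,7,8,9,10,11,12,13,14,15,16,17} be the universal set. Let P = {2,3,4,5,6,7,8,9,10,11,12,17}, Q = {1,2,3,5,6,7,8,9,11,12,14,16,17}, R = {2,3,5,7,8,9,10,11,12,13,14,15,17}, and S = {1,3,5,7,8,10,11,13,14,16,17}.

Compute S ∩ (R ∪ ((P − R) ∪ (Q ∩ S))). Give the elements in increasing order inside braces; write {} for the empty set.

{1,3,5,7,8,10,11,13,14,16,17}

P − R = {4,6}
Q ∩ S = {1,3,5,7,8,11,14,16,17}
(P − R) ∪ (Q ∩ S) = {1,3,4,5,6,7,8,11,14,16,17}
R ∪ ((P − R) ∪ (Q ∩ S)) = {1,2,3,4,5,6,7,8,9,10,11,12,13,14,15,16,17}
S ∩ (R ∪ ((P − R) ∪ (Q ∩ S))) = {1,3,5,7,8,10,11,13,14,16,17}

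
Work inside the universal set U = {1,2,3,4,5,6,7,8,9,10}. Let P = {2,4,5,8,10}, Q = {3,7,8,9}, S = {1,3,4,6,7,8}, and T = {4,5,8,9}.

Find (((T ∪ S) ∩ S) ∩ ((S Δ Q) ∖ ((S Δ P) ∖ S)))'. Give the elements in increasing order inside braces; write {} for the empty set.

{2,3,5,7,8,9,10}

T ∪ S = {1,3,4,5,6,7,8,9}
(T ∪ S) ∩ S = {1,3,4,6,7,8}
S Δ Q = {1,4,6,9}
S Δ P = {1,2,3,5,6,7,10}
(S Δ P) ∖ S = {2,5,10}
(S Δ Q) ∖ ((S Δ P) ∖ S) = {1,4,6,9}
((T ∪ S) ∩ S) ∩ ((S Δ Q) ∖ ((S Δ P) ∖ S)) = {1,4,6}
(((T ∪ S) ∩ S) ∩ ((S Δ Q) ∖ ((S Δ P) ∖ S)))' = {2,3,5,7,8,9,10}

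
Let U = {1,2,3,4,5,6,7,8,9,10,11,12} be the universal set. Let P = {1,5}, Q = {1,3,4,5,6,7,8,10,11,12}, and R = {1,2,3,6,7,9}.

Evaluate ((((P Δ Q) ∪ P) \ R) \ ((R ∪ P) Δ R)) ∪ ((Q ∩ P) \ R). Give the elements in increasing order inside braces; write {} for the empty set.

P Δ Q = {3,4,6,7,8,10,11,12}
(P Δ Q) ∪ P = {1,3,4,5,6,7,8,10,11,12}
((P Δ Q) ∪ P) \ R = {4,5,8,10,11,12}
R ∪ P = {1,2,3,5,6,7,9}
(R ∪ P) Δ R = {5}
(((P Δ Q) ∪ P) \ R) \ ((R ∪ P) Δ R) = {4,8,10,11,12}
Q ∩ P = {1,5}
(Q ∩ P) \ R = {5}
((((P Δ Q) ∪ P) \ R) \ ((R ∪ P) Δ R)) ∪ ((Q ∩ P) \ R) = {4,5,8,10,11,12}

{4,5,8,10,11,12}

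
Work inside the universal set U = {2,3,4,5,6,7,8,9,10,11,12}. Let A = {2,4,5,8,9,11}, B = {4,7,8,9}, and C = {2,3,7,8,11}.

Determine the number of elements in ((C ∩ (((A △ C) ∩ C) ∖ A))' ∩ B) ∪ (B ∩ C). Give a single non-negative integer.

4

A △ C = {3,4,5,7,9}
(A △ C) ∩ C = {3,7}
((A △ C) ∩ C) ∖ A = {3,7}
C ∩ (((A △ C) ∩ C) ∖ A) = {3,7}
(C ∩ (((A △ C) ∩ C) ∖ A))' = {2,4,5,6,8,9,10,11,12}
(C ∩ (((A △ C) ∩ C) ∖ A))' ∩ B = {4,8,9}
B ∩ C = {7,8}
((C ∩ (((A △ C) ∩ C) ∖ A))' ∩ B) ∪ (B ∩ C) = {4,7,8,9}
|((C ∩ (((A △ C) ∩ C) ∖ A))' ∩ B) ∪ (B ∩ C)| = 4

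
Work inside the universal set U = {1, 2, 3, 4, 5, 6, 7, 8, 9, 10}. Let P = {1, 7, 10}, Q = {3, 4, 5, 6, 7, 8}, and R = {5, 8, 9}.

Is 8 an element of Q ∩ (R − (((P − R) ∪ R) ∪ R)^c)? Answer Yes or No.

8 ∉ P and 8 ∈ R, so 8 ∉ P − R
8 ∉ (P − R) and 8 ∈ R, so 8 ∈ (P − R) ∪ R
8 ∈ ((P − R) ∪ R) and 8 ∈ R, so 8 ∈ ((P − R) ∪ R) ∪ R
8 ∉ (((P − R) ∪ R) ∪ R)^c since 8 ∈ (((P − R) ∪ R) ∪ R)
8 ∈ R and 8 ∉ (((P − R) ∪ R) ∪ R)^c, so 8 ∈ R − (((P − R) ∪ R) ∪ R)^c
8 ∈ Q and 8 ∈ (R − (((P − R) ∪ R) ∪ R)^c), so 8 ∈ Q ∩ (R − (((P − R) ∪ R) ∪ R)^c)

Yes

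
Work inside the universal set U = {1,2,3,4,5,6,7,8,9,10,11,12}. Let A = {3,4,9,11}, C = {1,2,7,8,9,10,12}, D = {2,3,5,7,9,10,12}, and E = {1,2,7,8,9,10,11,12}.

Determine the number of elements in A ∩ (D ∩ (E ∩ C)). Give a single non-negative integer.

1

E ∩ C = {1,2,7,8,9,10,12}
D ∩ (E ∩ C) = {2,7,9,10,12}
A ∩ (D ∩ (E ∩ C)) = {9}
|A ∩ (D ∩ (E ∩ C))| = 1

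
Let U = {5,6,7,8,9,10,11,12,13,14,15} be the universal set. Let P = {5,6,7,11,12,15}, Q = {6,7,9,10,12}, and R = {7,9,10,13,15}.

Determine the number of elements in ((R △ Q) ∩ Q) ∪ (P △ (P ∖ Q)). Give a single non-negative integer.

R △ Q = {6,12,13,15}
(R △ Q) ∩ Q = {6,12}
P ∖ Q = {5,11,15}
P △ (P ∖ Q) = {6,7,12}
((R △ Q) ∩ Q) ∪ (P △ (P ∖ Q)) = {6,7,12}
|((R △ Q) ∩ Q) ∪ (P △ (P ∖ Q))| = 3

3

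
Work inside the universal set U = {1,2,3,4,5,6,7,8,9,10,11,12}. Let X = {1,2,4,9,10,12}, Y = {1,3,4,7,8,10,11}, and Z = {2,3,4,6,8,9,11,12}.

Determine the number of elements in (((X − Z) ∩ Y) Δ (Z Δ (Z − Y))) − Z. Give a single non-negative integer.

2

X − Z = {1,10}
(X − Z) ∩ Y = {1,10}
Z − Y = {2,6,9,12}
Z Δ (Z − Y) = {3,4,8,11}
((X − Z) ∩ Y) Δ (Z Δ (Z − Y)) = {1,3,4,8,10,11}
(((X − Z) ∩ Y) Δ (Z Δ (Z − Y))) − Z = {1,10}
|(((X − Z) ∩ Y) Δ (Z Δ (Z − Y))) − Z| = 2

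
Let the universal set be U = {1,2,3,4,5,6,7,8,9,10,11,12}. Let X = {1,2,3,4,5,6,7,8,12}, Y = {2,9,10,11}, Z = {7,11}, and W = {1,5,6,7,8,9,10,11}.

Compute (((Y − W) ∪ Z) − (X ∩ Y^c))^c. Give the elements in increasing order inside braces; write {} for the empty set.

{1,3,4,5,6,7,8,9,10,12}

Y − W = {2}
(Y − W) ∪ Z = {2,7,11}
Y^c = {1,3,4,5,6,7,8,12}
X ∩ Y^c = {1,3,4,5,6,7,8,12}
((Y − W) ∪ Z) − (X ∩ Y^c) = {2,11}
(((Y − W) ∪ Z) − (X ∩ Y^c))^c = {1,3,4,5,6,7,8,9,10,12}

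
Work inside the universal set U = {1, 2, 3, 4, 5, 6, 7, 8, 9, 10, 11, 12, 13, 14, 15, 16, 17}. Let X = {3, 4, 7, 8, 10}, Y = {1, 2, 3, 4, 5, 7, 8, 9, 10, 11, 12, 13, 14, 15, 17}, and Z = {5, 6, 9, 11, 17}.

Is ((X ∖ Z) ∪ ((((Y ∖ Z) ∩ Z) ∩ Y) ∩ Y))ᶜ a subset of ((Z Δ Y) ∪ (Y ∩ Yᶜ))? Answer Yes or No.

No

X ∖ Z = {3, 4, 7, 8, 10}
Y ∖ Z = {1, 2, 3, 4, 7, 8, 10, 12, 13, 14, 15}
(Y ∖ Z) ∩ Z = {}
((Y ∖ Z) ∩ Z) ∩ Y = {}
(((Y ∖ Z) ∩ Z) ∩ Y) ∩ Y = {}
(X ∖ Z) ∪ ((((Y ∖ Z) ∩ Z) ∩ Y) ∩ Y) = {3, 4, 7, 8, 10}
((X ∖ Z) ∪ ((((Y ∖ Z) ∩ Z) ∩ Y) ∩ Y))ᶜ = {1, 2, 5, 6, 9, 11, 12, 13, 14, 15, 16, 17}
Z Δ Y = {1, 2, 3, 4, 6, 7, 8, 10, 12, 13, 14, 15}
Yᶜ = {6, 16}
Y ∩ Yᶜ = {}
(Z Δ Y) ∪ (Y ∩ Yᶜ) = {1, 2, 3, 4, 6, 7, 8, 10, 12, 13, 14, 15}
5 ∈ ((X ∖ Z) ∪ ((((Y ∖ Z) ∩ Z) ∩ Y) ∩ Y))ᶜ but 5 ∉ (Z Δ Y) ∪ (Y ∩ Yᶜ), so the inclusion fails.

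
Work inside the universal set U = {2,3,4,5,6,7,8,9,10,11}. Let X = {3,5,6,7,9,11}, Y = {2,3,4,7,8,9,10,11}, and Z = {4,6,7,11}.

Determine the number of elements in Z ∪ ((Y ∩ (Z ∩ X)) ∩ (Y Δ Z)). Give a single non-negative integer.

4

Z ∩ X = {6,7,11}
Y ∩ (Z ∩ X) = {7,11}
Y Δ Z = {2,3,6,8,9,10}
(Y ∩ (Z ∩ X)) ∩ (Y Δ Z) = {}
Z ∪ ((Y ∩ (Z ∩ X)) ∩ (Y Δ Z)) = {4,6,7,11}
|Z ∪ ((Y ∩ (Z ∩ X)) ∩ (Y Δ Z))| = 4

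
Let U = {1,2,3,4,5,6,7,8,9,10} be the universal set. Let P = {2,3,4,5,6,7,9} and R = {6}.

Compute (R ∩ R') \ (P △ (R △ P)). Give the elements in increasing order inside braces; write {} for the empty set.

R' = {1,2,3,4,5,7,8,9,10}
R ∩ R' = {}
R △ P = {2,3,4,5,7,9}
P △ (R △ P) = {6}
(R ∩ R') \ (P △ (R △ P)) = {}

{}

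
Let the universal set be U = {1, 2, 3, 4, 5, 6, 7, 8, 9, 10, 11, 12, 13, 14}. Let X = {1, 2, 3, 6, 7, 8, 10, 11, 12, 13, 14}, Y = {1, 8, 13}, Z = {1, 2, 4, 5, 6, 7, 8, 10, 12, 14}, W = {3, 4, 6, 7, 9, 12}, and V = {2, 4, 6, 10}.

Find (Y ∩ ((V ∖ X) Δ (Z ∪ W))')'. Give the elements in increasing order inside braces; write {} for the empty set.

{1, 2, 3, 4, 5, 6, 7, 8, 9, 10, 11, 12, 14}

V ∖ X = {4}
Z ∪ W = {1, 2, 3, 4, 5, 6, 7, 8, 9, 10, 12, 14}
(V ∖ X) Δ (Z ∪ W) = {1, 2, 3, 5, 6, 7, 8, 9, 10, 12, 14}
((V ∖ X) Δ (Z ∪ W))' = {4, 11, 13}
Y ∩ ((V ∖ X) Δ (Z ∪ W))' = {13}
(Y ∩ ((V ∖ X) Δ (Z ∪ W))')' = {1, 2, 3, 4, 5, 6, 7, 8, 9, 10, 11, 12, 14}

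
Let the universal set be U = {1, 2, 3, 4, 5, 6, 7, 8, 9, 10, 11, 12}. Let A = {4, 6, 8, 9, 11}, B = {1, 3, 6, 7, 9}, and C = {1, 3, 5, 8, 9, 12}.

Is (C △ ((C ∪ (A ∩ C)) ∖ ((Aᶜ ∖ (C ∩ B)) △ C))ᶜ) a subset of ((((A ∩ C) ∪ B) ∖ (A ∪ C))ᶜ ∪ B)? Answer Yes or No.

Yes

A ∩ C = {8, 9}
C ∪ (A ∩ C) = {1, 3, 5, 8, 9, 12}
Aᶜ = {1, 2, 3, 5, 7, 10, 12}
C ∩ B = {1, 3, 9}
Aᶜ ∖ (C ∩ B) = {2, 5, 7, 10, 12}
(Aᶜ ∖ (C ∩ B)) △ C = {1, 2, 3, 7, 8, 9, 10}
(C ∪ (A ∩ C)) ∖ ((Aᶜ ∖ (C ∩ B)) △ C) = {5, 12}
((C ∪ (A ∩ C)) ∖ ((Aᶜ ∖ (C ∩ B)) △ C))ᶜ = {1, 2, 3, 4, 6, 7, 8, 9, 10, 11}
C △ ((C ∪ (A ∩ C)) ∖ ((Aᶜ ∖ (C ∩ B)) △ C))ᶜ = {2, 4, 5, 6, 7, 10, 11, 12}
(A ∩ C) ∪ B = {1, 3, 6, 7, 8, 9}
A ∪ C = {1, 3, 4, 5, 6, 8, 9, 11, 12}
((A ∩ C) ∪ B) ∖ (A ∪ C) = {7}
(((A ∩ C) ∪ B) ∖ (A ∪ C))ᶜ = {1, 2, 3, 4, 5, 6, 8, 9, 10, 11, 12}
(((A ∩ C) ∪ B) ∖ (A ∪ C))ᶜ ∪ B = {1, 2, 3, 4, 5, 6, 7, 8, 9, 10, 11, 12}
Every element of {2, 4, 5, 6, 7, 10, 11, 12} is in {1, 2, 3, 4, 5, 6, 7, 8, 9, 10, 11, 12}, so C △ ((C ∪ (A ∩ C)) ∖ ((Aᶜ ∖ (C ∩ B)) △ C))ᶜ ⊆ (((A ∩ C) ∪ B) ∖ (A ∪ C))ᶜ ∪ B.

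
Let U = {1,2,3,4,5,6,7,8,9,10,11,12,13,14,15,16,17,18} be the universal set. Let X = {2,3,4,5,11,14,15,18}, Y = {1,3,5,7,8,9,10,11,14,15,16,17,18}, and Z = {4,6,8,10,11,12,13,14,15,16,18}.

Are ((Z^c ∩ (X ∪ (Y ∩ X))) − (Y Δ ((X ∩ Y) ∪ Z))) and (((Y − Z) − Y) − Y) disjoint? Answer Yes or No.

Z^c = {1,2,3,5,7,9,17}
Y ∩ X = {3,5,11,14,15,18}
X ∪ (Y ∩ X) = {2,3,4,5,11,14,15,18}
Z^c ∩ (X ∪ (Y ∩ X)) = {2,3,5}
X ∩ Y = {3,5,11,14,15,18}
(X ∩ Y) ∪ Z = {3,4,5,6,8,10,11,12,13,14,15,16,18}
Y Δ ((X ∩ Y) ∪ Z) = {1,4,6,7,9,12,13,17}
(Z^c ∩ (X ∪ (Y ∩ X))) − (Y Δ ((X ∩ Y) ∪ Z)) = {2,3,5}
Y − Z = {1,3,5,7,9,17}
(Y − Z) − Y = {}
((Y − Z) − Y) − Y = {}
{2,3,5} and {} share no elements.

Yes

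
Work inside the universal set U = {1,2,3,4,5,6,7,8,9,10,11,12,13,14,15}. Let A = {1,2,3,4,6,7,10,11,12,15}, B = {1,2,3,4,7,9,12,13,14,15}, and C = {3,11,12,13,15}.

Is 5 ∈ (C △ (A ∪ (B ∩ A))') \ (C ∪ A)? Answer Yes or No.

5 ∉ B and 5 ∉ A, so 5 ∉ B ∩ A
5 ∉ A and 5 ∉ (B ∩ A), so 5 ∉ A ∪ (B ∩ A)
5 ∈ (A ∪ (B ∩ A))' since 5 ∉ (A ∪ (B ∩ A))
5 ∉ C and 5 ∈ (A ∪ (B ∩ A))', so 5 ∈ C △ (A ∪ (B ∩ A))'
5 ∉ C and 5 ∉ A, so 5 ∉ C ∪ A
5 ∈ (C △ (A ∪ (B ∩ A))') and 5 ∉ (C ∪ A), so 5 ∈ (C △ (A ∪ (B ∩ A))') \ (C ∪ A)

Yes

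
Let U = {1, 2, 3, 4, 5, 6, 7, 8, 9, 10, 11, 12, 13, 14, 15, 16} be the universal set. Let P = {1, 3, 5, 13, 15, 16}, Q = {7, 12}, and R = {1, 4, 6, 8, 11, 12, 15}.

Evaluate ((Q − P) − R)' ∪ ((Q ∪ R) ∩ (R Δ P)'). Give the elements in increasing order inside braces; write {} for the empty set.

Q − P = {7, 12}
(Q − P) − R = {7}
((Q − P) − R)' = {1, 2, 3, 4, 5, 6, 8, 9, 10, 11, 12, 13, 14, 15, 16}
Q ∪ R = {1, 4, 6, 7, 8, 11, 12, 15}
R Δ P = {3, 4, 5, 6, 8, 11, 12, 13, 16}
(R Δ P)' = {1, 2, 7, 9, 10, 14, 15}
(Q ∪ R) ∩ (R Δ P)' = {1, 7, 15}
((Q − P) − R)' ∪ ((Q ∪ R) ∩ (R Δ P)') = {1, 2, 3, 4, 5, 6, 7, 8, 9, 10, 11, 12, 13, 14, 15, 16}

{1, 2, 3, 4, 5, 6, 7, 8, 9, 10, 11, 12, 13, 14, 15, 16}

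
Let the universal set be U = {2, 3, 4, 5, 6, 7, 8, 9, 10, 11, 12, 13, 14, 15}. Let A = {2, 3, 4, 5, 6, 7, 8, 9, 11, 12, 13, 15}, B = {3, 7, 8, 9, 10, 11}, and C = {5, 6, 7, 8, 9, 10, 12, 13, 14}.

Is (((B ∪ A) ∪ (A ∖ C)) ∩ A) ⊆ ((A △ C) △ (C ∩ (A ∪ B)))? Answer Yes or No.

Yes

B ∪ A = {2, 3, 4, 5, 6, 7, 8, 9, 10, 11, 12, 13, 15}
A ∖ C = {2, 3, 4, 11, 15}
(B ∪ A) ∪ (A ∖ C) = {2, 3, 4, 5, 6, 7, 8, 9, 10, 11, 12, 13, 15}
((B ∪ A) ∪ (A ∖ C)) ∩ A = {2, 3, 4, 5, 6, 7, 8, 9, 11, 12, 13, 15}
A △ C = {2, 3, 4, 10, 11, 14, 15}
A ∪ B = {2, 3, 4, 5, 6, 7, 8, 9, 10, 11, 12, 13, 15}
C ∩ (A ∪ B) = {5, 6, 7, 8, 9, 10, 12, 13}
(A △ C) △ (C ∩ (A ∪ B)) = {2, 3, 4, 5, 6, 7, 8, 9, 11, 12, 13, 14, 15}
Every element of {2, 3, 4, 5, 6, 7, 8, 9, 11, 12, 13, 15} is in {2, 3, 4, 5, 6, 7, 8, 9, 11, 12, 13, 14, 15}, so ((B ∪ A) ∪ (A ∖ C)) ∩ A ⊆ (A △ C) △ (C ∩ (A ∪ B)).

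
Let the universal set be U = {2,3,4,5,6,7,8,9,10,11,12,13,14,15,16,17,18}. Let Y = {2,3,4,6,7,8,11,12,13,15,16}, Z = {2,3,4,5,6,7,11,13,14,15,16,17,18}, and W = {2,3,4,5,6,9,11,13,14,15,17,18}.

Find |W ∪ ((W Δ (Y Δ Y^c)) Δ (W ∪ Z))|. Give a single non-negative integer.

15

Y^c = {5,9,10,14,17,18}
Y Δ Y^c = {2,3,4,5,6,7,8,9,10,11,12,13,14,15,16,17,18}
W Δ (Y Δ Y^c) = {7,8,10,12,16}
W ∪ Z = {2,3,4,5,6,7,9,11,13,14,15,16,17,18}
(W Δ (Y Δ Y^c)) Δ (W ∪ Z) = {2,3,4,5,6,8,9,10,11,12,13,14,15,17,18}
W ∪ ((W Δ (Y Δ Y^c)) Δ (W ∪ Z)) = {2,3,4,5,6,8,9,10,11,12,13,14,15,17,18}
|W ∪ ((W Δ (Y Δ Y^c)) Δ (W ∪ Z))| = 15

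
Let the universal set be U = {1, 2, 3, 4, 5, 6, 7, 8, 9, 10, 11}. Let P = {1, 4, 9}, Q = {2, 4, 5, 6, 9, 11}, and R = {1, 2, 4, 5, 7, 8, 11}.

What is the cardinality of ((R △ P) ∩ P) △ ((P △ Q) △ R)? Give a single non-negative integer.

5

R △ P = {2, 5, 7, 8, 9, 11}
(R △ P) ∩ P = {9}
P △ Q = {1, 2, 5, 6, 11}
(P △ Q) △ R = {4, 6, 7, 8}
((R △ P) ∩ P) △ ((P △ Q) △ R) = {4, 6, 7, 8, 9}
|((R △ P) ∩ P) △ ((P △ Q) △ R)| = 5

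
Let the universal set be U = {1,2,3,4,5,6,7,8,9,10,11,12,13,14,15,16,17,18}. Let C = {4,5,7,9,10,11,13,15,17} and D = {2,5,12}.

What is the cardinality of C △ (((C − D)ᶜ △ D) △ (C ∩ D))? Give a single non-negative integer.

C − D = {4,7,9,10,11,13,15,17}
(C − D)ᶜ = {1,2,3,5,6,8,12,14,16,18}
(C − D)ᶜ △ D = {1,3,6,8,14,16,18}
C ∩ D = {5}
((C − D)ᶜ △ D) △ (C ∩ D) = {1,3,5,6,8,14,16,18}
C △ (((C − D)ᶜ △ D) △ (C ∩ D)) = {1,3,4,6,7,8,9,10,11,13,14,15,16,17,18}
|C △ (((C − D)ᶜ △ D) △ (C ∩ D))| = 15

15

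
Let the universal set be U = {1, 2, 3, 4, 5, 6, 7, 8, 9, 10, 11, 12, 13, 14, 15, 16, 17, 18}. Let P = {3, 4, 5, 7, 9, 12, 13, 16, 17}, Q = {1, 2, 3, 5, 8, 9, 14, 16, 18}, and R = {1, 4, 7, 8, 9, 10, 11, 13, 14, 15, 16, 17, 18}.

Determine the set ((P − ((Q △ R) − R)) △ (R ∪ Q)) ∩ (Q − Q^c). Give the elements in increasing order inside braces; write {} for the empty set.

Q △ R = {2, 3, 4, 5, 7, 10, 11, 13, 15, 17}
(Q △ R) − R = {2, 3, 5}
P − ((Q △ R) − R) = {4, 7, 9, 12, 13, 16, 17}
R ∪ Q = {1, 2, 3, 4, 5, 7, 8, 9, 10, 11, 13, 14, 15, 16, 17, 18}
(P − ((Q △ R) − R)) △ (R ∪ Q) = {1, 2, 3, 5, 8, 10, 11, 12, 14, 15, 18}
Q^c = {4, 6, 7, 10, 11, 12, 13, 15, 17}
Q − Q^c = {1, 2, 3, 5, 8, 9, 14, 16, 18}
((P − ((Q △ R) − R)) △ (R ∪ Q)) ∩ (Q − Q^c) = {1, 2, 3, 5, 8, 14, 18}

{1, 2, 3, 5, 8, 14, 18}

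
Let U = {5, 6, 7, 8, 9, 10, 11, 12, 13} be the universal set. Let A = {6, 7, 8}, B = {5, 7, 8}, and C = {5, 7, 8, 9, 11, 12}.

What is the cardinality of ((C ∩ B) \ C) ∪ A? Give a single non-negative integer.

3

C ∩ B = {5, 7, 8}
(C ∩ B) \ C = {}
((C ∩ B) \ C) ∪ A = {6, 7, 8}
|((C ∩ B) \ C) ∪ A| = 3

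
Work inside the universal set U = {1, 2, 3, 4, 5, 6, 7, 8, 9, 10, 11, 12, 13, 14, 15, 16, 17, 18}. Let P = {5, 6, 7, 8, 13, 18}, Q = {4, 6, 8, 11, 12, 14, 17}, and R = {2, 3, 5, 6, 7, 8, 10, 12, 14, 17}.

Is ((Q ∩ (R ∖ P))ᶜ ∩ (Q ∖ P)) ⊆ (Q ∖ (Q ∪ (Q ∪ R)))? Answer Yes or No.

R ∖ P = {2, 3, 10, 12, 14, 17}
Q ∩ (R ∖ P) = {12, 14, 17}
(Q ∩ (R ∖ P))ᶜ = {1, 2, 3, 4, 5, 6, 7, 8, 9, 10, 11, 13, 15, 16, 18}
Q ∖ P = {4, 11, 12, 14, 17}
(Q ∩ (R ∖ P))ᶜ ∩ (Q ∖ P) = {4, 11}
Q ∪ R = {2, 3, 4, 5, 6, 7, 8, 10, 11, 12, 14, 17}
Q ∪ (Q ∪ R) = {2, 3, 4, 5, 6, 7, 8, 10, 11, 12, 14, 17}
Q ∖ (Q ∪ (Q ∪ R)) = {}
4 ∈ (Q ∩ (R ∖ P))ᶜ ∩ (Q ∖ P) but 4 ∉ Q ∖ (Q ∪ (Q ∪ R)), so the inclusion fails.

No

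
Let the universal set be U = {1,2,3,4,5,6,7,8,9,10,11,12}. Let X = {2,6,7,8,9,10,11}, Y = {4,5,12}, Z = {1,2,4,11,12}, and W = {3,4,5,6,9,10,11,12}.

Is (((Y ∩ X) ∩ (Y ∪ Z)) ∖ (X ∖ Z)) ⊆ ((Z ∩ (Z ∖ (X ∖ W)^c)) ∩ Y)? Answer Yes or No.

Y ∩ X = {}
Y ∪ Z = {1,2,4,5,11,12}
(Y ∩ X) ∩ (Y ∪ Z) = {}
X ∖ Z = {6,7,8,9,10}
((Y ∩ X) ∩ (Y ∪ Z)) ∖ (X ∖ Z) = {}
X ∖ W = {2,7,8}
(X ∖ W)^c = {1,3,4,5,6,9,10,11,12}
Z ∖ (X ∖ W)^c = {2}
Z ∩ (Z ∖ (X ∖ W)^c) = {2}
(Z ∩ (Z ∖ (X ∖ W)^c)) ∩ Y = {}
Every element of {} is in {}, so ((Y ∩ X) ∩ (Y ∪ Z)) ∖ (X ∖ Z) ⊆ (Z ∩ (Z ∖ (X ∖ W)^c)) ∩ Y.

Yes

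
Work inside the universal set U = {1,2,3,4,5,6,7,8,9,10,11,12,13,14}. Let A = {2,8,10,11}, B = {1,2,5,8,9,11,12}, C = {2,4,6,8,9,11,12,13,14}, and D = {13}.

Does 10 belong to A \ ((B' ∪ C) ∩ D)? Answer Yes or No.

Yes

10 ∉ B, so 10 ∈ B'
10 ∈ B' and 10 ∉ C, so 10 ∈ B' ∪ C
10 ∈ (B' ∪ C) and 10 ∉ D, so 10 ∉ (B' ∪ C) ∩ D
10 ∈ A and 10 ∉ ((B' ∪ C) ∩ D), so 10 ∈ A \ ((B' ∪ C) ∩ D)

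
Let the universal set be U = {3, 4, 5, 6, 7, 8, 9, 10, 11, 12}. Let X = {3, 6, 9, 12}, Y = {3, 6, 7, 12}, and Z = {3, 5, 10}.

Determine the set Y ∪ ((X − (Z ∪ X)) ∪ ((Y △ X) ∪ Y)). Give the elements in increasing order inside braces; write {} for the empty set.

Z ∪ X = {3, 5, 6, 9, 10, 12}
X − (Z ∪ X) = {}
Y △ X = {7, 9}
(Y △ X) ∪ Y = {3, 6, 7, 9, 12}
(X − (Z ∪ X)) ∪ ((Y △ X) ∪ Y) = {3, 6, 7, 9, 12}
Y ∪ ((X − (Z ∪ X)) ∪ ((Y △ X) ∪ Y)) = {3, 6, 7, 9, 12}

{3, 6, 7, 9, 12}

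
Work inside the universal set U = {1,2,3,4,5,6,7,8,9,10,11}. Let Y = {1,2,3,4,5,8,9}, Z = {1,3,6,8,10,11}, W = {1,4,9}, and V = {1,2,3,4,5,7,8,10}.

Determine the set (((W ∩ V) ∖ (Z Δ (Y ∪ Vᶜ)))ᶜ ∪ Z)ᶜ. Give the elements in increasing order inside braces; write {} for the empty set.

W ∩ V = {1,4}
Vᶜ = {6,9,11}
Y ∪ Vᶜ = {1,2,3,4,5,6,8,9,11}
Z Δ (Y ∪ Vᶜ) = {2,4,5,9,10}
(W ∩ V) ∖ (Z Δ (Y ∪ Vᶜ)) = {1}
((W ∩ V) ∖ (Z Δ (Y ∪ Vᶜ)))ᶜ = {2,3,4,5,6,7,8,9,10,11}
((W ∩ V) ∖ (Z Δ (Y ∪ Vᶜ)))ᶜ ∪ Z = {1,2,3,4,5,6,7,8,9,10,11}
(((W ∩ V) ∖ (Z Δ (Y ∪ Vᶜ)))ᶜ ∪ Z)ᶜ = {}

{}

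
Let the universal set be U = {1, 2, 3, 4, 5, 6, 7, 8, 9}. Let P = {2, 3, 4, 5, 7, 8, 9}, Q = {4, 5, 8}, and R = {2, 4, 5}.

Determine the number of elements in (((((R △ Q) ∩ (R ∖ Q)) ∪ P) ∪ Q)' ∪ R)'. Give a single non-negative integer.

R △ Q = {2, 8}
R ∖ Q = {2}
(R △ Q) ∩ (R ∖ Q) = {2}
((R △ Q) ∩ (R ∖ Q)) ∪ P = {2, 3, 4, 5, 7, 8, 9}
(((R △ Q) ∩ (R ∖ Q)) ∪ P) ∪ Q = {2, 3, 4, 5, 7, 8, 9}
((((R △ Q) ∩ (R ∖ Q)) ∪ P) ∪ Q)' = {1, 6}
((((R △ Q) ∩ (R ∖ Q)) ∪ P) ∪ Q)' ∪ R = {1, 2, 4, 5, 6}
(((((R △ Q) ∩ (R ∖ Q)) ∪ P) ∪ Q)' ∪ R)' = {3, 7, 8, 9}
|(((((R △ Q) ∩ (R ∖ Q)) ∪ P) ∪ Q)' ∪ R)'| = 4

4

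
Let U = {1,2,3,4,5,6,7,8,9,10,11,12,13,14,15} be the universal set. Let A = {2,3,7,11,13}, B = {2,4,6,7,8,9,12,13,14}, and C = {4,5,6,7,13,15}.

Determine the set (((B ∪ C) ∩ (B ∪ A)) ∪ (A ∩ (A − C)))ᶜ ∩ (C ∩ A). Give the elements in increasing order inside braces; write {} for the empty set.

{}

B ∪ C = {2,4,5,6,7,8,9,12,13,14,15}
B ∪ A = {2,3,4,6,7,8,9,11,12,13,14}
(B ∪ C) ∩ (B ∪ A) = {2,4,6,7,8,9,12,13,14}
A − C = {2,3,11}
A ∩ (A − C) = {2,3,11}
((B ∪ C) ∩ (B ∪ A)) ∪ (A ∩ (A − C)) = {2,3,4,6,7,8,9,11,12,13,14}
(((B ∪ C) ∩ (B ∪ A)) ∪ (A ∩ (A − C)))ᶜ = {1,5,10,15}
C ∩ A = {7,13}
(((B ∪ C) ∩ (B ∪ A)) ∪ (A ∩ (A − C)))ᶜ ∩ (C ∩ A) = {}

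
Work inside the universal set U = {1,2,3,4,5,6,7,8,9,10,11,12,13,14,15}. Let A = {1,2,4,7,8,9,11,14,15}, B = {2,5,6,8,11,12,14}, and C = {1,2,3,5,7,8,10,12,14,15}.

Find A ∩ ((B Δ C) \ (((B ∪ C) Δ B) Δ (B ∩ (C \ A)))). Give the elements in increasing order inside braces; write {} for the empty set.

{11}

B Δ C = {1,3,6,7,10,11,15}
B ∪ C = {1,2,3,5,6,7,8,10,11,12,14,15}
(B ∪ C) Δ B = {1,3,7,10,15}
C \ A = {3,5,10,12}
B ∩ (C \ A) = {5,12}
((B ∪ C) Δ B) Δ (B ∩ (C \ A)) = {1,3,5,7,10,12,15}
(B Δ C) \ (((B ∪ C) Δ B) Δ (B ∩ (C \ A))) = {6,11}
A ∩ ((B Δ C) \ (((B ∪ C) Δ B) Δ (B ∩ (C \ A)))) = {11}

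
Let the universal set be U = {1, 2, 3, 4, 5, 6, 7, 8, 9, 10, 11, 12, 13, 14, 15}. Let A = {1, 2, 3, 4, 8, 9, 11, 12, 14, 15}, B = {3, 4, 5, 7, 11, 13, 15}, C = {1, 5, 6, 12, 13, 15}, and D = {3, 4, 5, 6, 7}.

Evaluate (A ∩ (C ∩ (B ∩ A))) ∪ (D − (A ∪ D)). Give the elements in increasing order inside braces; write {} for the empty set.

B ∩ A = {3, 4, 11, 15}
C ∩ (B ∩ A) = {15}
A ∩ (C ∩ (B ∩ A)) = {15}
A ∪ D = {1, 2, 3, 4, 5, 6, 7, 8, 9, 11, 12, 14, 15}
D − (A ∪ D) = {}
(A ∩ (C ∩ (B ∩ A))) ∪ (D − (A ∪ D)) = {15}

{15}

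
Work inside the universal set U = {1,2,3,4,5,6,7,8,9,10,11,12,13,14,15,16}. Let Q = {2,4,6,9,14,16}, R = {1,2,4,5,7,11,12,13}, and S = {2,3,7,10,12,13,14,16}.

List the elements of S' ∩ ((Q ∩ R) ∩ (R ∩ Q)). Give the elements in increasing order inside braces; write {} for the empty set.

S' = {1,4,5,6,8,9,11,15}
Q ∩ R = {2,4}
R ∩ Q = {2,4}
(Q ∩ R) ∩ (R ∩ Q) = {2,4}
S' ∩ ((Q ∩ R) ∩ (R ∩ Q)) = {4}

{4}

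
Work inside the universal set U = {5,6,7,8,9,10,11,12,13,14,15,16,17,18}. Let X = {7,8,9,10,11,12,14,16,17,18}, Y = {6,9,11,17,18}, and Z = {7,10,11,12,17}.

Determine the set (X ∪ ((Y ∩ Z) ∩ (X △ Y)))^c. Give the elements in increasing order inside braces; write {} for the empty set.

{5,6,13,15}

Y ∩ Z = {11,17}
X △ Y = {6,7,8,10,12,14,16}
(Y ∩ Z) ∩ (X △ Y) = {}
X ∪ ((Y ∩ Z) ∩ (X △ Y)) = {7,8,9,10,11,12,14,16,17,18}
(X ∪ ((Y ∩ Z) ∩ (X △ Y)))^c = {5,6,13,15}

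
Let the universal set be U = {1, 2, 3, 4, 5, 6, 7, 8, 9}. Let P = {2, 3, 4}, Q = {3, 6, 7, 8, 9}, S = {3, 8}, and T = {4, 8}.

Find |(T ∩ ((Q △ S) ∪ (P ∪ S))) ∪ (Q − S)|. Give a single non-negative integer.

5

Q △ S = {6, 7, 9}
P ∪ S = {2, 3, 4, 8}
(Q △ S) ∪ (P ∪ S) = {2, 3, 4, 6, 7, 8, 9}
T ∩ ((Q △ S) ∪ (P ∪ S)) = {4, 8}
Q − S = {6, 7, 9}
(T ∩ ((Q △ S) ∪ (P ∪ S))) ∪ (Q − S) = {4, 6, 7, 8, 9}
|(T ∩ ((Q △ S) ∪ (P ∪ S))) ∪ (Q − S)| = 5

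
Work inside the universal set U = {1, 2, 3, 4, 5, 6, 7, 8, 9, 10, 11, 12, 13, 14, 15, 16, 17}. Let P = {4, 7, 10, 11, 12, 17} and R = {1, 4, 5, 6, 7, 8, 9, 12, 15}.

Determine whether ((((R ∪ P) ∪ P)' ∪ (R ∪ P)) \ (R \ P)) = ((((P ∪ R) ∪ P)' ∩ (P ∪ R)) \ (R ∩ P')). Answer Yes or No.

No

R ∪ P = {1, 4, 5, 6, 7, 8, 9, 10, 11, 12, 15, 17}
(R ∪ P) ∪ P = {1, 4, 5, 6, 7, 8, 9, 10, 11, 12, 15, 17}
((R ∪ P) ∪ P)' = {2, 3, 13, 14, 16}
((R ∪ P) ∪ P)' ∪ (R ∪ P) = {1, 2, 3, 4, 5, 6, 7, 8, 9, 10, 11, 12, 13, 14, 15, 16, 17}
R \ P = {1, 5, 6, 8, 9, 15}
(((R ∪ P) ∪ P)' ∪ (R ∪ P)) \ (R \ P) = {2, 3, 4, 7, 10, 11, 12, 13, 14, 16, 17}
P ∪ R = {1, 4, 5, 6, 7, 8, 9, 10, 11, 12, 15, 17}
(P ∪ R) ∪ P = {1, 4, 5, 6, 7, 8, 9, 10, 11, 12, 15, 17}
((P ∪ R) ∪ P)' = {2, 3, 13, 14, 16}
((P ∪ R) ∪ P)' ∩ (P ∪ R) = {}
P' = {1, 2, 3, 5, 6, 8, 9, 13, 14, 15, 16}
R ∩ P' = {1, 5, 6, 8, 9, 15}
(((P ∪ R) ∪ P)' ∩ (P ∪ R)) \ (R ∩ P') = {}
2 ∈ (((R ∪ P) ∪ P)' ∪ (R ∪ P)) \ (R \ P) but 2 ∉ (((P ∪ R) ∪ P)' ∩ (P ∪ R)) \ (R ∩ P'), so they differ.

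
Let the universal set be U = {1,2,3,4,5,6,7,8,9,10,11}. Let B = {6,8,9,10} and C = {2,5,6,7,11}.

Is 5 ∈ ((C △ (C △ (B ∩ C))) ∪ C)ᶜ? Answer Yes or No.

No

5 ∉ B and 5 ∈ C, so 5 ∉ B ∩ C
5 ∈ C and 5 ∉ (B ∩ C), so 5 ∈ C △ (B ∩ C)
5 ∈ C and 5 ∈ (C △ (B ∩ C)), so 5 ∉ C △ (C △ (B ∩ C))
5 ∉ (C △ (C △ (B ∩ C))) and 5 ∈ C, so 5 ∈ (C △ (C △ (B ∩ C))) ∪ C
5 ∉ ((C △ (C △ (B ∩ C))) ∪ C)ᶜ since 5 ∈ ((C △ (C △ (B ∩ C))) ∪ C)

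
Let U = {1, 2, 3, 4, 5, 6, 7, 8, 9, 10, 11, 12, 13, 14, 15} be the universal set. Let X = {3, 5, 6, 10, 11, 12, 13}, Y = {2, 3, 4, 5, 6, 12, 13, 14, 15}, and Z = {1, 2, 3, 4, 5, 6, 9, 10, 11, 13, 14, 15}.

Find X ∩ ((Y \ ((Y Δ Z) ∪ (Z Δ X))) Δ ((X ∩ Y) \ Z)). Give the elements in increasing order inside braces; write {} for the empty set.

Y Δ Z = {1, 9, 10, 11, 12}
Z Δ X = {1, 2, 4, 9, 12, 14, 15}
(Y Δ Z) ∪ (Z Δ X) = {1, 2, 4, 9, 10, 11, 12, 14, 15}
Y \ ((Y Δ Z) ∪ (Z Δ X)) = {3, 5, 6, 13}
X ∩ Y = {3, 5, 6, 12, 13}
(X ∩ Y) \ Z = {12}
(Y \ ((Y Δ Z) ∪ (Z Δ X))) Δ ((X ∩ Y) \ Z) = {3, 5, 6, 12, 13}
X ∩ ((Y \ ((Y Δ Z) ∪ (Z Δ X))) Δ ((X ∩ Y) \ Z)) = {3, 5, 6, 12, 13}

{3, 5, 6, 12, 13}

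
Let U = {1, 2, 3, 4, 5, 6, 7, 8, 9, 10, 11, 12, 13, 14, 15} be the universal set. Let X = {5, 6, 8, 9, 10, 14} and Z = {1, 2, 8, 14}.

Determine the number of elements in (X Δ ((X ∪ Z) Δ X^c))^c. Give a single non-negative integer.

X ∪ Z = {1, 2, 5, 6, 8, 9, 10, 14}
X^c = {1, 2, 3, 4, 7, 11, 12, 13, 15}
(X ∪ Z) Δ X^c = {3, 4, 5, 6, 7, 8, 9, 10, 11, 12, 13, 14, 15}
X Δ ((X ∪ Z) Δ X^c) = {3, 4, 7, 11, 12, 13, 15}
(X Δ ((X ∪ Z) Δ X^c))^c = {1, 2, 5, 6, 8, 9, 10, 14}
|(X Δ ((X ∪ Z) Δ X^c))^c| = 8

8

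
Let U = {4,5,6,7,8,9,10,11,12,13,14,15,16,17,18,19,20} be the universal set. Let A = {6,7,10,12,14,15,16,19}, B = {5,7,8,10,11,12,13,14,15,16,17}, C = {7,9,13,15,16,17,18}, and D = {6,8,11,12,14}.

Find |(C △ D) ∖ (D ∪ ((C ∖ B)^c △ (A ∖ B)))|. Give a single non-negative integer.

2

C △ D = {6,7,8,9,11,12,13,14,15,16,17,18}
C ∖ B = {9,18}
(C ∖ B)^c = {4,5,6,7,8,10,11,12,13,14,15,16,17,19,20}
A ∖ B = {6,19}
(C ∖ B)^c △ (A ∖ B) = {4,5,7,8,10,11,12,13,14,15,16,17,20}
D ∪ ((C ∖ B)^c △ (A ∖ B)) = {4,5,6,7,8,10,11,12,13,14,15,16,17,20}
(C △ D) ∖ (D ∪ ((C ∖ B)^c △ (A ∖ B))) = {9,18}
|(C △ D) ∖ (D ∪ ((C ∖ B)^c △ (A ∖ B)))| = 2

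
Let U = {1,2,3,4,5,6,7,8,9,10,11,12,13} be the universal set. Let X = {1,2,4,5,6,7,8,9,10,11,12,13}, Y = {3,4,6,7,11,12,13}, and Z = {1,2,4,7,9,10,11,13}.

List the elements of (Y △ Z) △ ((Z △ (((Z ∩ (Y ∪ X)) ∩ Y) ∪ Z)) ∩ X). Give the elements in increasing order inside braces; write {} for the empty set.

Y △ Z = {1,2,3,6,9,10,12}
Y ∪ X = {1,2,3,4,5,6,7,8,9,10,11,12,13}
Z ∩ (Y ∪ X) = {1,2,4,7,9,10,11,13}
(Z ∩ (Y ∪ X)) ∩ Y = {4,7,11,13}
((Z ∩ (Y ∪ X)) ∩ Y) ∪ Z = {1,2,4,7,9,10,11,13}
Z △ (((Z ∩ (Y ∪ X)) ∩ Y) ∪ Z) = {}
(Z △ (((Z ∩ (Y ∪ X)) ∩ Y) ∪ Z)) ∩ X = {}
(Y △ Z) △ ((Z △ (((Z ∩ (Y ∪ X)) ∩ Y) ∪ Z)) ∩ X) = {1,2,3,6,9,10,12}

{1,2,3,6,9,10,12}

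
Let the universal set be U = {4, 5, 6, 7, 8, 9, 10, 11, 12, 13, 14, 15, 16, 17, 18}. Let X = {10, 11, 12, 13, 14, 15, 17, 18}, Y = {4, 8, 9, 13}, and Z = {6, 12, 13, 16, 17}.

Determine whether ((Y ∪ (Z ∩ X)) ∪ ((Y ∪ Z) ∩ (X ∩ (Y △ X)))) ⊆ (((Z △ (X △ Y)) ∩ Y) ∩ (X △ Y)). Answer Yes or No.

Z ∩ X = {12, 13, 17}
Y ∪ (Z ∩ X) = {4, 8, 9, 12, 13, 17}
Y ∪ Z = {4, 6, 8, 9, 12, 13, 16, 17}
Y △ X = {4, 8, 9, 10, 11, 12, 14, 15, 17, 18}
X ∩ (Y △ X) = {10, 11, 12, 14, 15, 17, 18}
(Y ∪ Z) ∩ (X ∩ (Y △ X)) = {12, 17}
(Y ∪ (Z ∩ X)) ∪ ((Y ∪ Z) ∩ (X ∩ (Y △ X))) = {4, 8, 9, 12, 13, 17}
X △ Y = {4, 8, 9, 10, 11, 12, 14, 15, 17, 18}
Z △ (X △ Y) = {4, 6, 8, 9, 10, 11, 13, 14, 15, 16, 18}
(Z △ (X △ Y)) ∩ Y = {4, 8, 9, 13}
((Z △ (X △ Y)) ∩ Y) ∩ (X △ Y) = {4, 8, 9}
12 ∈ (Y ∪ (Z ∩ X)) ∪ ((Y ∪ Z) ∩ (X ∩ (Y △ X))) but 12 ∉ ((Z △ (X △ Y)) ∩ Y) ∩ (X △ Y), so the inclusion fails.

No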